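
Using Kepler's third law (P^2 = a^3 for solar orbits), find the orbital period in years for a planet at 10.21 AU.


P = a^(3/2) = 10.21^1.5 = 32.6241

32.6241 years


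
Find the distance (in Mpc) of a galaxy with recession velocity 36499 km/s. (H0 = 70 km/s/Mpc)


d = v / H0 = 36499 / 70 = 521.4143

521.4143 Mpc


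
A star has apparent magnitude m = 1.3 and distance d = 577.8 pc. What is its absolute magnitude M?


M = m - 5*log10(d) + 5 = 1.3 - 5*log10(577.8) + 5 = -7.5089

-7.5089


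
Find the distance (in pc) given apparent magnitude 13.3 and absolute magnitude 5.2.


d = 10^((m - M + 5)/5) = 10^((13.3 - 5.2 + 5)/5) = 416.8694

416.8694 pc


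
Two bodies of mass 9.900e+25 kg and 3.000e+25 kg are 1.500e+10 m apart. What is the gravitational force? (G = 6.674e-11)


F = G*m1*m2/r^2 = 6.674e-11 * 9.900e+25 * 3.000e+25 / (1.500e+10)^2 = 6.674e-11 * 2.970e+51 / 2.250e+20 = 8.810e+20

8.810e+20 N


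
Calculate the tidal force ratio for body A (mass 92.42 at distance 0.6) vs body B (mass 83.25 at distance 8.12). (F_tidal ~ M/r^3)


Ratio = (M1/r1^3) / (M2/r2^3) = (92.42/0.6^3) / (83.25/8.12^3) = 2751.6682

2751.6682


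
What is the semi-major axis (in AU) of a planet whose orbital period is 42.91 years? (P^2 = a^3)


a = P^(2/3) = 42.91^(2/3) = 12.2567

12.2567 AU


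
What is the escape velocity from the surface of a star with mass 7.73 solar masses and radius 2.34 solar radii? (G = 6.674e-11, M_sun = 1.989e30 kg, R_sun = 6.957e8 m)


M = 7.73 * 1.989e30 kg = 1.537497e+31 kg; R = 2.34 * 6.957e8 m = 1.627938e+09 m. v_esc = sqrt(2GM/R) = sqrt(2 * 6.674e-11 * 1.537497e+31 / 1.627938e+09) = 1.123e+06

1.123e+06 m/s


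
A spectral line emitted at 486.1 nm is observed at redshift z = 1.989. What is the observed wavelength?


lam_obs = lam_emit * (1 + z) = 486.1 * (1 + 1.989) = 1452.9529

1452.9529 nm


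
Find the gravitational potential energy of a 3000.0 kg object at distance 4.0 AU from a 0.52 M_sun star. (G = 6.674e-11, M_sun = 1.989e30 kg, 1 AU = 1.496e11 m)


M = 0.52 * 1.989e30 kg = 1.03428e+30 kg; r = 4.0 AU * 1.496e11 m/AU = 5.984e+11 m. U = -GM*m/r = -(6.674e-11 * 1.03428e+30 * 3000.0) / 5.984e+11 = -3.461e+11

-3.461e+11 J


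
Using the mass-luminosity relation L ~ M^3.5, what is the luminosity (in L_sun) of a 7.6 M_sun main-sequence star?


L/L_sun = (M/M_sun)^3.5 = 7.6^3.5 = 1210.1733

1210.1733 L_sun


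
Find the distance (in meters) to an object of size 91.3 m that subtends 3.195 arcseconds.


D = size / theta_rad, theta_rad = 3.195 * pi/(180*3600) = 1.549e-05, D = 5.894e+06

5.894e+06 m


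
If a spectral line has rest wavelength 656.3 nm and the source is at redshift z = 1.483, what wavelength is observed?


lam_obs = lam_emit * (1 + z) = 656.3 * (1 + 1.483) = 1629.5929

1629.5929 nm


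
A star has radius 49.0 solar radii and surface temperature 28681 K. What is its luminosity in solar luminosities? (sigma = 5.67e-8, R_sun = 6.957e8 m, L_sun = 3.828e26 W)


R = 49.0 * 6.957e8 m = 3.40893e+10 m. L = 4*pi*R^2*sigma*T^4 = 4*pi*(3.40893e+10)^2 * 5.67e-8 * 28681^4 = 5.602814548e+32 W. L/L_sun = 5.602814548e+32 / 3.828e26 = 1.464e+06

1.464e+06 L_sun


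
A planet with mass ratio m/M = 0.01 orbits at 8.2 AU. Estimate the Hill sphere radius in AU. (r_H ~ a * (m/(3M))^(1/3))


r_H = a * (m/3M)^(1/3) = 8.2 * (0.01/3)^(1/3) = 1.2249

1.2249 AU


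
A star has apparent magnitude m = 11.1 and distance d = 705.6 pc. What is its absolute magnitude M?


M = m - 5*log10(d) + 5 = 11.1 - 5*log10(705.6) + 5 = 1.8572

1.8572


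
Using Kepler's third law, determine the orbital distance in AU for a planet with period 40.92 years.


a = P^(2/3) = 40.92^(2/3) = 11.8747

11.8747 AU


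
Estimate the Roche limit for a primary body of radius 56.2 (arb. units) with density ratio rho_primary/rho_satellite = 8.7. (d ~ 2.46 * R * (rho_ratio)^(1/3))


d_Roche = 2.46 * 56.2 * 8.7^(1/3) = 284.3443

284.3443


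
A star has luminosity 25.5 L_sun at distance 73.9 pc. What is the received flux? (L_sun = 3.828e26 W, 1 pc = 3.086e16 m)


F = L / (4*pi*d^2) = 9.761e+27 / (4*pi*(2.281e+18)^2) = 1.494e-10

1.494e-10 W/m^2


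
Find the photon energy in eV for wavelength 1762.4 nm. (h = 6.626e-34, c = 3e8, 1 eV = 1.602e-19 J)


E = hc/lambda = 6.626e-34 * 3e8 / 1.762e-06 = 1.128e-19 J = 0.7041 eV

0.7041 eV


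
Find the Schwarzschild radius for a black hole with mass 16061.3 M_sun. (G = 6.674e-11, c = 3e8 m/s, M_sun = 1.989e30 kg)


M = 16061.3 * 1.989e30 kg = 3.19459257e+34 kg. rs = 2GM/c^2 = 2 * 6.674e-11 * 3.19459257e+34 / (3e8)^2 = 4.738e+07

4.738e+07 m


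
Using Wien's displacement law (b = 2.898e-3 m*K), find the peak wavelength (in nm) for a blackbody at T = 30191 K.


lam_max = b / T = 2.898e-3 / 30191 = 9.599e-08 m = 95.9889 nm

95.9889 nm


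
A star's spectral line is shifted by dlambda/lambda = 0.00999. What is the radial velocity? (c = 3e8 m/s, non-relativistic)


v = (dlambda/lambda) * c = 0.00999 * 3e8 = 2.997e+06

2.997e+06 m/s


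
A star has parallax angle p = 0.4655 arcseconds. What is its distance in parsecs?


d = 1/p = 1/0.4655 = 2.1482

2.1482 pc


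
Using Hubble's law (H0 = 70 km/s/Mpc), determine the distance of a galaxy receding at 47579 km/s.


d = v / H0 = 47579 / 70 = 679.7

679.7 Mpc


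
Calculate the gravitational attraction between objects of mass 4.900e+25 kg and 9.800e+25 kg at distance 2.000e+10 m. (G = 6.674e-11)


F = G*m1*m2/r^2 = 6.674e-11 * 4.900e+25 * 9.800e+25 / (2.000e+10)^2 = 6.674e-11 * 4.802e+51 / 4.000e+20 = 8.012e+20

8.012e+20 N


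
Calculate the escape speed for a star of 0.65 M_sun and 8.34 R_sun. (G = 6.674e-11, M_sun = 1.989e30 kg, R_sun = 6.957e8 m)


M = 0.65 * 1.989e30 kg = 1.29285e+30 kg; R = 8.34 * 6.957e8 m = 5.802138e+09 m. v_esc = sqrt(2GM/R) = sqrt(2 * 6.674e-11 * 1.29285e+30 / 5.802138e+09) = 172459.9047

172459.9047 m/s


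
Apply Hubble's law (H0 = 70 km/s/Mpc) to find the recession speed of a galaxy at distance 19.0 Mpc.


v = H0 * d = 70 * 19.0 = 1330.0

1330.0 km/s


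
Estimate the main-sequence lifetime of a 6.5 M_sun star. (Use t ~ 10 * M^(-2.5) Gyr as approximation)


t = 10 * M^(-2.5) = 10 * 6.5^(-2.5) = 0.0928

0.0928 Gyr


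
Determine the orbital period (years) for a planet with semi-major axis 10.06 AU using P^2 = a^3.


P = a^(3/2) = 10.06^1.5 = 31.9078

31.9078 years


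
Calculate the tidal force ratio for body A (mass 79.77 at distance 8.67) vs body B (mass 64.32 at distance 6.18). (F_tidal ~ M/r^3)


Ratio = (M1/r1^3) / (M2/r2^3) = (79.77/8.67^3) / (64.32/6.18^3) = 0.4492

0.4492


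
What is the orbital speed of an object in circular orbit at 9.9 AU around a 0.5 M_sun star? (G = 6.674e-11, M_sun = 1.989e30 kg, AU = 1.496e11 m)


v = sqrt(GM/r) = sqrt(6.674e-11 * 9.945e+29 / 1.481e+12) = 6694.4068

6694.4068 m/s


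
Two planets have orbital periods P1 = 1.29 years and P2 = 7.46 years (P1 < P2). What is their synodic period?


1/P_syn = |1/P1 - 1/P2| = |1/1.29 - 1/7.46| => P_syn = 1.5597

1.5597 years


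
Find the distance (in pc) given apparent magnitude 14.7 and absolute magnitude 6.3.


d = 10^((m - M + 5)/5) = 10^((14.7 - 6.3 + 5)/5) = 478.6301

478.6301 pc


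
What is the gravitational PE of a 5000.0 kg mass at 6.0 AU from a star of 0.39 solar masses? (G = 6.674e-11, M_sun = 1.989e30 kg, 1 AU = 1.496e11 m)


M = 0.39 * 1.989e30 kg = 7.7571e+29 kg; r = 6.0 AU * 1.496e11 m/AU = 8.976e+11 m. U = -GM*m/r = -(6.674e-11 * 7.7571e+29 * 5000.0) / 8.976e+11 = -2.884e+11

-2.884e+11 J


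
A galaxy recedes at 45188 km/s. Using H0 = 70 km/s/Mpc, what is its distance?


d = v / H0 = 45188 / 70 = 645.5429

645.5429 Mpc


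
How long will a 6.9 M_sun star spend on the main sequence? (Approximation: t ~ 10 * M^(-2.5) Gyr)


t = 10 * M^(-2.5) = 10 * 6.9^(-2.5) = 0.08

0.08 Gyr


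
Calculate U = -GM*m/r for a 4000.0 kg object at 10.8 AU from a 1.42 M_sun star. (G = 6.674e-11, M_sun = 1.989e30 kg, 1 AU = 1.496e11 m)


M = 1.42 * 1.989e30 kg = 2.82438e+30 kg; r = 10.8 AU * 1.496e11 m/AU = 1.61568e+12 m. U = -GM*m/r = -(6.674e-11 * 2.82438e+30 * 4000.0) / 1.61568e+12 = -4.667e+11

-4.667e+11 J


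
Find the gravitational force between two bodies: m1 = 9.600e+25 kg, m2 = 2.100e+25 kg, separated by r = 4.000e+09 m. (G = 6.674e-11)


F = G*m1*m2/r^2 = 6.674e-11 * 9.600e+25 * 2.100e+25 / (4.000e+09)^2 = 6.674e-11 * 2.016e+51 / 1.600e+19 = 8.409e+21

8.409e+21 N


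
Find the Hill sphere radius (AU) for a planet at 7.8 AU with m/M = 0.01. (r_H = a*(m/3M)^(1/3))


r_H = a * (m/3M)^(1/3) = 7.8 * (0.01/3)^(1/3) = 1.1652

1.1652 AU


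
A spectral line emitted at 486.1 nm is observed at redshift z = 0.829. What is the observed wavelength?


lam_obs = lam_emit * (1 + z) = 486.1 * (1 + 0.829) = 889.0769

889.0769 nm


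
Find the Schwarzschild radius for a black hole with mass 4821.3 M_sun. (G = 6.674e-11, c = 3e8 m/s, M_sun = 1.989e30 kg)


M = 4821.3 * 1.989e30 kg = 9.5895657e+33 kg. rs = 2GM/c^2 = 2 * 6.674e-11 * 9.5895657e+33 / (3e8)^2 = 1.422e+07

1.422e+07 m


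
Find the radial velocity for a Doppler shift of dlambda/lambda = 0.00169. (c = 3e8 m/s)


v = (dlambda/lambda) * c = 0.00169 * 3e8 = 507000.0

507000.0 m/s


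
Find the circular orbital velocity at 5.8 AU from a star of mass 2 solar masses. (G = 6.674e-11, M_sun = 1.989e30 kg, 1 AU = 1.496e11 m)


v = sqrt(GM/r) = sqrt(6.674e-11 * 3.978e+30 / 8.677e+11) = 17492.2509

17492.2509 m/s


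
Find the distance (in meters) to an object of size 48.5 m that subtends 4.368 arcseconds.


D = size / theta_rad, theta_rad = 4.368 * pi/(180*3600) = 2.118e-05, D = 2.290e+06

2.290e+06 m


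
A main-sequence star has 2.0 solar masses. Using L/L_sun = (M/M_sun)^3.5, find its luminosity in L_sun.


L/L_sun = (M/M_sun)^3.5 = 2.0^3.5 = 11.3137

11.3137 L_sun


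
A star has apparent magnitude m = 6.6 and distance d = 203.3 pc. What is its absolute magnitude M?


M = m - 5*log10(d) + 5 = 6.6 - 5*log10(203.3) + 5 = 0.0593

0.0593


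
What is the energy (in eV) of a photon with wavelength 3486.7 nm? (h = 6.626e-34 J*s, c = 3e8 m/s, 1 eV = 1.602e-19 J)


E = hc/lambda = 6.626e-34 * 3e8 / 3.487e-06 = 5.701e-20 J = 0.3559 eV

0.3559 eV


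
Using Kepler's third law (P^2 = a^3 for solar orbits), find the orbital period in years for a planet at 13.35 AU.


P = a^(3/2) = 13.35^1.5 = 48.7778

48.7778 years


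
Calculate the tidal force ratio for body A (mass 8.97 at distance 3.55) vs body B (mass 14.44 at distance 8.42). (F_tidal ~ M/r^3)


Ratio = (M1/r1^3) / (M2/r2^3) = (8.97/3.55^3) / (14.44/8.42^3) = 8.2885

8.2885


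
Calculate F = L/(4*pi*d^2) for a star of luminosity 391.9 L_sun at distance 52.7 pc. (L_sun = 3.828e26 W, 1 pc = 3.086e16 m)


F = L / (4*pi*d^2) = 1.500e+29 / (4*pi*(1.626e+18)^2) = 4.514e-09

4.514e-09 W/m^2


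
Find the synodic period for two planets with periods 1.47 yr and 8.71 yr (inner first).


1/P_syn = |1/P1 - 1/P2| = |1/1.47 - 1/8.71| => P_syn = 1.7685

1.7685 years


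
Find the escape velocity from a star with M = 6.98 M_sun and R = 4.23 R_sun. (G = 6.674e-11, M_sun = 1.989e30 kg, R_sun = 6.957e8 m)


M = 6.98 * 1.989e30 kg = 1.388322e+31 kg; R = 4.23 * 6.957e8 m = 2.942811e+09 m. v_esc = sqrt(2GM/R) = sqrt(2 * 6.674e-11 * 1.388322e+31 / 2.942811e+09) = 793545.8349

793545.8349 m/s


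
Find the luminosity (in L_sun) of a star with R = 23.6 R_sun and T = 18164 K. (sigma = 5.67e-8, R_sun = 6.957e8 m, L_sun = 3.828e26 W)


R = 23.6 * 6.957e8 m = 1.641852e+10 m. L = 4*pi*R^2*sigma*T^4 = 4*pi*(1.641852e+10)^2 * 5.67e-8 * 18164^4 = 2.090773123e+31 W. L/L_sun = 2.090773123e+31 / 3.828e26 = 54617.8977

54617.8977 L_sun


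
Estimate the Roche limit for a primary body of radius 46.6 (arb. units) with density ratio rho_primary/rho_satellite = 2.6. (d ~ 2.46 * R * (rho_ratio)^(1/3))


d_Roche = 2.46 * 46.6 * 2.6^(1/3) = 157.6324

157.6324


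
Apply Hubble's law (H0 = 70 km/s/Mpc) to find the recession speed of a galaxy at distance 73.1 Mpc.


v = H0 * d = 70 * 73.1 = 5117.0

5117.0 km/s


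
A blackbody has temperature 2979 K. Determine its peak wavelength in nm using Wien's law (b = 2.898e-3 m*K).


lam_max = b / T = 2.898e-3 / 2979 = 9.728e-07 m = 972.8097 nm

972.8097 nm


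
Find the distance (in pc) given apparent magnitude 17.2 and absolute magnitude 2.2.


d = 10^((m - M + 5)/5) = 10^((17.2 - 2.2 + 5)/5) = 10000.0

10000.0 pc


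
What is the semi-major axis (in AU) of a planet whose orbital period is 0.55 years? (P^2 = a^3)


a = P^(2/3) = 0.55^(2/3) = 0.6713

0.6713 AU


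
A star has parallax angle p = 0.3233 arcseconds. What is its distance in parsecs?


d = 1/p = 1/0.3233 = 3.0931

3.0931 pc


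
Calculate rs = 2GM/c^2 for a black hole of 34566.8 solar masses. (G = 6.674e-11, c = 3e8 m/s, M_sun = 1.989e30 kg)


M = 34566.8 * 1.989e30 kg = 6.87533652e+34 kg. rs = 2GM/c^2 = 2 * 6.674e-11 * 6.87533652e+34 / (3e8)^2 = 1.020e+08

1.020e+08 m


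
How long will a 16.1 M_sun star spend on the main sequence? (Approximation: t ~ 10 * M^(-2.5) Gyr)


t = 10 * M^(-2.5) = 10 * 16.1^(-2.5) = 0.0096

0.0096 Gyr


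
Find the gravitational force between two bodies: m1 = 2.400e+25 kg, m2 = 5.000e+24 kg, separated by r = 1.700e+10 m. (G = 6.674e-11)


F = G*m1*m2/r^2 = 6.674e-11 * 2.400e+25 * 5.000e+24 / (1.700e+10)^2 = 6.674e-11 * 1.200e+50 / 2.890e+20 = 2.771e+19

2.771e+19 N


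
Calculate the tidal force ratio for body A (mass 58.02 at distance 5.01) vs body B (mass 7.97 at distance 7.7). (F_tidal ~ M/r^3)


Ratio = (M1/r1^3) / (M2/r2^3) = (58.02/5.01^3) / (7.97/7.7^3) = 26.4289

26.4289


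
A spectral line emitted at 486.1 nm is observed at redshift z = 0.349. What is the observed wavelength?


lam_obs = lam_emit * (1 + z) = 486.1 * (1 + 0.349) = 655.7489

655.7489 nm


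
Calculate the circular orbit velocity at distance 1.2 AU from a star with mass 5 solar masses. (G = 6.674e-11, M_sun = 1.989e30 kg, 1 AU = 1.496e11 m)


v = sqrt(GM/r) = sqrt(6.674e-11 * 9.945e+30 / 1.795e+11) = 60804.9695

60804.9695 m/s


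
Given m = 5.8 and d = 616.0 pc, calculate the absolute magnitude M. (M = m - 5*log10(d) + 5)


M = m - 5*log10(d) + 5 = 5.8 - 5*log10(616.0) + 5 = -3.1479

-3.1479


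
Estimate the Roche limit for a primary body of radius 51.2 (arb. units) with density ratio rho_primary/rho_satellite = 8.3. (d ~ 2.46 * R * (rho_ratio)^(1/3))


d_Roche = 2.46 * 51.2 * 8.3^(1/3) = 255.0142

255.0142


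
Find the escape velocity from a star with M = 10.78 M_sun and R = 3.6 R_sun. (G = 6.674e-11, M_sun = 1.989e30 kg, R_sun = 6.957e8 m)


M = 10.78 * 1.989e30 kg = 2.144142e+31 kg; R = 3.6 * 6.957e8 m = 2.50452e+09 m. v_esc = sqrt(2GM/R) = sqrt(2 * 6.674e-11 * 2.144142e+31 / 2.50452e+09) = 1.069e+06

1.069e+06 m/s


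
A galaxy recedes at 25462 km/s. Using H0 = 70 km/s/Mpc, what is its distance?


d = v / H0 = 25462 / 70 = 363.7429

363.7429 Mpc


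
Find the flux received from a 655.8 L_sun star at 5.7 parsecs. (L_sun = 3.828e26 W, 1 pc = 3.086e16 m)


F = L / (4*pi*d^2) = 2.510e+29 / (4*pi*(1.759e+17)^2) = 6.456e-07

6.456e-07 W/m^2


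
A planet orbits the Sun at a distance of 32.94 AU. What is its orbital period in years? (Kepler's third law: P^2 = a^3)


P = a^(3/2) = 32.94^1.5 = 189.0538

189.0538 years


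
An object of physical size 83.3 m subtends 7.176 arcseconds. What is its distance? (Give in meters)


D = size / theta_rad, theta_rad = 7.176 * pi/(180*3600) = 3.479e-05, D = 2.394e+06

2.394e+06 m


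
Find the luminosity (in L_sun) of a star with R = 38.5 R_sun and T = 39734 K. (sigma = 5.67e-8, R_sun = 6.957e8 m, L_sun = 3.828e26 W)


R = 38.5 * 6.957e8 m = 2.678445e+10 m. L = 4*pi*R^2*sigma*T^4 = 4*pi*(2.678445e+10)^2 * 5.67e-8 * 39734^4 = 1.274111802e+33 W. L/L_sun = 1.274111802e+33 / 3.828e26 = 3.328e+06

3.328e+06 L_sun


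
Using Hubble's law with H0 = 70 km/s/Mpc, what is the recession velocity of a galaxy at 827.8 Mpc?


v = H0 * d = 70 * 827.8 = 57946.0

57946.0 km/s


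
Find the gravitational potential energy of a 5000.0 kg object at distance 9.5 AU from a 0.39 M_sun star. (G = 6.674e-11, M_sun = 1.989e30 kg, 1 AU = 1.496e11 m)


M = 0.39 * 1.989e30 kg = 7.7571e+29 kg; r = 9.5 AU * 1.496e11 m/AU = 1.4212e+12 m. U = -GM*m/r = -(6.674e-11 * 7.7571e+29 * 5000.0) / 1.4212e+12 = -1.821e+11

-1.821e+11 J


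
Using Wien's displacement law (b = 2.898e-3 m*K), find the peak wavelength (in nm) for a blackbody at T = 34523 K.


lam_max = b / T = 2.898e-3 / 34523 = 8.394e-08 m = 83.944 nm

83.944 nm


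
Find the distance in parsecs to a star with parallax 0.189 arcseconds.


d = 1/p = 1/0.189 = 5.291

5.291 pc


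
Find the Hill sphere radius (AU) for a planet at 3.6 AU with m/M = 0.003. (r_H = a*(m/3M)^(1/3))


r_H = a * (m/3M)^(1/3) = 3.6 * (0.003/3)^(1/3) = 0.36

0.36 AU


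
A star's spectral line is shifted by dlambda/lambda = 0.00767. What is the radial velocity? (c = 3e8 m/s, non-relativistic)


v = (dlambda/lambda) * c = 0.00767 * 3e8 = 2.301e+06

2.301e+06 m/s


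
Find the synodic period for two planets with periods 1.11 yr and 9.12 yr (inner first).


1/P_syn = |1/P1 - 1/P2| = |1/1.11 - 1/9.12| => P_syn = 1.2638

1.2638 years


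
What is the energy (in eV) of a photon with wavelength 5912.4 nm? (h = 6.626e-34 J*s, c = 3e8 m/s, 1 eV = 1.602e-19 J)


E = hc/lambda = 6.626e-34 * 3e8 / 5.912e-06 = 3.362e-20 J = 0.2099 eV

0.2099 eV


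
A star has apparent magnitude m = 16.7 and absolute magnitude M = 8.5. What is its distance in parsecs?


d = 10^((m - M + 5)/5) = 10^((16.7 - 8.5 + 5)/5) = 436.5158

436.5158 pc


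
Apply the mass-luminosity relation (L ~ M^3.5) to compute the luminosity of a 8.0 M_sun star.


L/L_sun = (M/M_sun)^3.5 = 8.0^3.5 = 1448.1547

1448.1547 L_sun


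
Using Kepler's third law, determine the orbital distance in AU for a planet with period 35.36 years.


a = P^(2/3) = 35.36^(2/3) = 10.7731

10.7731 AU


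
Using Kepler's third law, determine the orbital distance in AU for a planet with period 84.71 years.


a = P^(2/3) = 84.71^(2/3) = 19.2881

19.2881 AU


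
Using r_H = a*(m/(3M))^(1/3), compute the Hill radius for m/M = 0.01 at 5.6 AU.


r_H = a * (m/3M)^(1/3) = 5.6 * (0.01/3)^(1/3) = 0.8365

0.8365 AU


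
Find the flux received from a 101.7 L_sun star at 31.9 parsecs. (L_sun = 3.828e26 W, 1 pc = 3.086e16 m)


F = L / (4*pi*d^2) = 3.893e+28 / (4*pi*(9.844e+17)^2) = 3.197e-09

3.197e-09 W/m^2


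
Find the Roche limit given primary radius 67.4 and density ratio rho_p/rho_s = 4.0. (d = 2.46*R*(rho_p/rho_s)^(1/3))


d_Roche = 2.46 * 67.4 * 4.0^(1/3) = 263.1974

263.1974


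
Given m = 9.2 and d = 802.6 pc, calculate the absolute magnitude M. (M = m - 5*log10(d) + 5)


M = m - 5*log10(d) + 5 = 9.2 - 5*log10(802.6) + 5 = -0.3225

-0.3225


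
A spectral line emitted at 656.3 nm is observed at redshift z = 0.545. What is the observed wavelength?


lam_obs = lam_emit * (1 + z) = 656.3 * (1 + 0.545) = 1013.9835

1013.9835 nm


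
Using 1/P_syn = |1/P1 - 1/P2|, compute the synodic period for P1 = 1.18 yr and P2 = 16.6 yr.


1/P_syn = |1/P1 - 1/P2| = |1/1.18 - 1/16.6| => P_syn = 1.2703

1.2703 years


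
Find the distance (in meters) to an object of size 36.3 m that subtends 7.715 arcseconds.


D = size / theta_rad, theta_rad = 7.715 * pi/(180*3600) = 3.740e-05, D = 970500.6438

970500.6438 m


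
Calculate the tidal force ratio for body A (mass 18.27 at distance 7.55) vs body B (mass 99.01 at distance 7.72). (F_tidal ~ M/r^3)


Ratio = (M1/r1^3) / (M2/r2^3) = (18.27/7.55^3) / (99.01/7.72^3) = 0.1973

0.1973


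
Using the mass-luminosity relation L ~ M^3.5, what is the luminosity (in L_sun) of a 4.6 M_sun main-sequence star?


L/L_sun = (M/M_sun)^3.5 = 4.6^3.5 = 208.7625

208.7625 L_sun


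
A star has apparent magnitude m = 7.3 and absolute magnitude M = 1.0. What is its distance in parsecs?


d = 10^((m - M + 5)/5) = 10^((7.3 - 1.0 + 5)/5) = 181.9701

181.9701 pc


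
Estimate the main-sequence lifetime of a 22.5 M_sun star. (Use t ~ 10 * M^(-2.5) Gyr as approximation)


t = 10 * M^(-2.5) = 10 * 22.5^(-2.5) = 0.0042

0.0042 Gyr


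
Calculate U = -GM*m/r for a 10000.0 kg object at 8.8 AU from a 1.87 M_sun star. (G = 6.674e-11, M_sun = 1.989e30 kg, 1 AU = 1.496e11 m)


M = 1.87 * 1.989e30 kg = 3.71943e+30 kg; r = 8.8 AU * 1.496e11 m/AU = 1.31648e+12 m. U = -GM*m/r = -(6.674e-11 * 3.71943e+30 * 10000.0) / 1.31648e+12 = -1.886e+12

-1.886e+12 J


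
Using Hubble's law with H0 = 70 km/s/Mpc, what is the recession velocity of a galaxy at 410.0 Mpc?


v = H0 * d = 70 * 410.0 = 28700.0

28700.0 km/s


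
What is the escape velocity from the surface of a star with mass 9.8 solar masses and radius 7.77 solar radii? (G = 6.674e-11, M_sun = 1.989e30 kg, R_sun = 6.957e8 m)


M = 9.8 * 1.989e30 kg = 1.94922e+31 kg; R = 7.77 * 6.957e8 m = 5.405589e+09 m. v_esc = sqrt(2GM/R) = sqrt(2 * 6.674e-11 * 1.94922e+31 / 5.405589e+09) = 693772.3981

693772.3981 m/s


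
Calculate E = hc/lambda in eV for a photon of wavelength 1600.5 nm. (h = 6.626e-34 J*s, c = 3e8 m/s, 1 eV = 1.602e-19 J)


E = hc/lambda = 6.626e-34 * 3e8 / 1.601e-06 = 1.242e-19 J = 0.7753 eV

0.7753 eV


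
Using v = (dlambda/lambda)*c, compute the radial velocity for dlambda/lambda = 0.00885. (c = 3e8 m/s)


v = (dlambda/lambda) * c = 0.00885 * 3e8 = 2.655e+06

2.655e+06 m/s


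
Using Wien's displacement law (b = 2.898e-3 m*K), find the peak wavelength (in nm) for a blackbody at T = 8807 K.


lam_max = b / T = 2.898e-3 / 8807 = 3.291e-07 m = 329.0564 nm

329.0564 nm


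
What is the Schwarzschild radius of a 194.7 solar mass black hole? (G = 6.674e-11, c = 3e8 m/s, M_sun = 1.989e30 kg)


M = 194.7 * 1.989e30 kg = 3.872583e+32 kg. rs = 2GM/c^2 = 2 * 6.674e-11 * 3.872583e+32 / (3e8)^2 = 574347.0876

574347.0876 m


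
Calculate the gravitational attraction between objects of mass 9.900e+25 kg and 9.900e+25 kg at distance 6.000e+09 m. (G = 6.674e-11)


F = G*m1*m2/r^2 = 6.674e-11 * 9.900e+25 * 9.900e+25 / (6.000e+09)^2 = 6.674e-11 * 9.801e+51 / 3.600e+19 = 1.817e+22

1.817e+22 N


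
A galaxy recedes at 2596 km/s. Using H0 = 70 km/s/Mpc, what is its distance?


d = v / H0 = 2596 / 70 = 37.0857

37.0857 Mpc


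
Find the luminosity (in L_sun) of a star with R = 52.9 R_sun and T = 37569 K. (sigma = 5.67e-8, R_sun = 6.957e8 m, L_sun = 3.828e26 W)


R = 52.9 * 6.957e8 m = 3.680253e+10 m. L = 4*pi*R^2*sigma*T^4 = 4*pi*(3.680253e+10)^2 * 5.67e-8 * 37569^4 = 1.922502065e+33 W. L/L_sun = 1.922502065e+33 / 3.828e26 = 5.022e+06

5.022e+06 L_sun


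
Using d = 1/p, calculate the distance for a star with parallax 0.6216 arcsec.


d = 1/p = 1/0.6216 = 1.6088

1.6088 pc


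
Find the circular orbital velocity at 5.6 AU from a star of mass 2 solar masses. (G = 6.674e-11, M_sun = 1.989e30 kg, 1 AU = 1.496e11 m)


v = sqrt(GM/r) = sqrt(6.674e-11 * 3.978e+30 / 8.378e+11) = 17801.8723

17801.8723 m/s


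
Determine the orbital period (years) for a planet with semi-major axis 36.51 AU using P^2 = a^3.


P = a^(3/2) = 36.51^1.5 = 220.6062

220.6062 years


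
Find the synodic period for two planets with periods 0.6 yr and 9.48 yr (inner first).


1/P_syn = |1/P1 - 1/P2| = |1/0.6 - 1/9.48| => P_syn = 0.6405

0.6405 years


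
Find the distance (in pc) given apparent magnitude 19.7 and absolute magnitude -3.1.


d = 10^((m - M + 5)/5) = 10^((19.7 - -3.1 + 5)/5) = 363078.0548

363078.0548 pc


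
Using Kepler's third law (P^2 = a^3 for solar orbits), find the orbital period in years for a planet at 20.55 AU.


P = a^(3/2) = 20.55^1.5 = 93.1575

93.1575 years


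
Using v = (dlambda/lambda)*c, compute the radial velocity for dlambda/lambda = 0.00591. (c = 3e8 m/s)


v = (dlambda/lambda) * c = 0.00591 * 3e8 = 1.773e+06

1.773e+06 m/s


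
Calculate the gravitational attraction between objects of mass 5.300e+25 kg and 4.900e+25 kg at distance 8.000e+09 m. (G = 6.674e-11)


F = G*m1*m2/r^2 = 6.674e-11 * 5.300e+25 * 4.900e+25 / (8.000e+09)^2 = 6.674e-11 * 2.597e+51 / 6.400e+19 = 2.708e+21

2.708e+21 N


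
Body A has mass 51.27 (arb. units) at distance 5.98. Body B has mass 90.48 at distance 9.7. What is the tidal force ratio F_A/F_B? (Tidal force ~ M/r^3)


Ratio = (M1/r1^3) / (M2/r2^3) = (51.27/5.98^3) / (90.48/9.7^3) = 2.4184

2.4184


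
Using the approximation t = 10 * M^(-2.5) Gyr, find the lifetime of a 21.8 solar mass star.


t = 10 * M^(-2.5) = 10 * 21.8^(-2.5) = 0.0045

0.0045 Gyr


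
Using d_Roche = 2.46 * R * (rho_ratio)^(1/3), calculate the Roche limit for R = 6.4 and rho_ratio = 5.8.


d_Roche = 2.46 * 6.4 * 5.8^(1/3) = 28.2873

28.2873


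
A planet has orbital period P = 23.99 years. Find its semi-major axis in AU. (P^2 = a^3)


a = P^(2/3) = 23.99^(2/3) = 8.318

8.318 AU


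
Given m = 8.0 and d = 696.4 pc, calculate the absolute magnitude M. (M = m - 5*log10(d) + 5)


M = m - 5*log10(d) + 5 = 8.0 - 5*log10(696.4) + 5 = -1.2143

-1.2143


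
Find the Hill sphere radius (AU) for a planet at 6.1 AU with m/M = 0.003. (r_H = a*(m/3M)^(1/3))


r_H = a * (m/3M)^(1/3) = 6.1 * (0.003/3)^(1/3) = 0.61

0.61 AU


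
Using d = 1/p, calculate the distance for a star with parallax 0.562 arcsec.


d = 1/p = 1/0.562 = 1.7794

1.7794 pc


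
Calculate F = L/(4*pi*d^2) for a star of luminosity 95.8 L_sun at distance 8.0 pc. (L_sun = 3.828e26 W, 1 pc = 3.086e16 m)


F = L / (4*pi*d^2) = 3.667e+28 / (4*pi*(2.469e+17)^2) = 4.788e-08

4.788e-08 W/m^2


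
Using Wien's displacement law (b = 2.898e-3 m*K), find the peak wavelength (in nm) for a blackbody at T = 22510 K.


lam_max = b / T = 2.898e-3 / 22510 = 1.287e-07 m = 128.7428 nm

128.7428 nm


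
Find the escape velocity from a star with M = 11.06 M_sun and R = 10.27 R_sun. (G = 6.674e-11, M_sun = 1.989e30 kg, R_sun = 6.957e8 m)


M = 11.06 * 1.989e30 kg = 2.199834e+31 kg; R = 10.27 * 6.957e8 m = 7.144839e+09 m. v_esc = sqrt(2GM/R) = sqrt(2 * 6.674e-11 * 2.199834e+31 / 7.144839e+09) = 641072.0323

641072.0323 m/s


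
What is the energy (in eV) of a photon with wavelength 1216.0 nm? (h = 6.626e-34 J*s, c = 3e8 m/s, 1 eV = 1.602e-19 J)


E = hc/lambda = 6.626e-34 * 3e8 / 1.216e-06 = 1.635e-19 J = 1.0204 eV

1.0204 eV


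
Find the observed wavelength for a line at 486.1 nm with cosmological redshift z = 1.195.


lam_obs = lam_emit * (1 + z) = 486.1 * (1 + 1.195) = 1066.9895

1066.9895 nm


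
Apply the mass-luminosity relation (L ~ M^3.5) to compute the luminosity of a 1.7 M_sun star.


L/L_sun = (M/M_sun)^3.5 = 1.7^3.5 = 6.4058

6.4058 L_sun


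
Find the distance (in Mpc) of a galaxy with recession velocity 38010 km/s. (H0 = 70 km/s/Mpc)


d = v / H0 = 38010 / 70 = 543.0

543.0 Mpc


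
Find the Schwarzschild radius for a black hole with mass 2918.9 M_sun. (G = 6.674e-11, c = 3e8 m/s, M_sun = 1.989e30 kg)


M = 2918.9 * 1.989e30 kg = 5.8056921e+33 kg. rs = 2GM/c^2 = 2 * 6.674e-11 * 5.8056921e+33 / (3e8)^2 = 8.610e+06

8.610e+06 m


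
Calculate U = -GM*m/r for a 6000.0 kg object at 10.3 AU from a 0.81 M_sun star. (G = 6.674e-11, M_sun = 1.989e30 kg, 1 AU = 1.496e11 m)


M = 0.81 * 1.989e30 kg = 1.61109e+30 kg; r = 10.3 AU * 1.496e11 m/AU = 1.54088e+12 m. U = -GM*m/r = -(6.674e-11 * 1.61109e+30 * 6000.0) / 1.54088e+12 = -4.187e+11

-4.187e+11 J


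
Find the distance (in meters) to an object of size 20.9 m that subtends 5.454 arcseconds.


D = size / theta_rad, theta_rad = 5.454 * pi/(180*3600) = 2.644e-05, D = 790417.0243

790417.0243 m


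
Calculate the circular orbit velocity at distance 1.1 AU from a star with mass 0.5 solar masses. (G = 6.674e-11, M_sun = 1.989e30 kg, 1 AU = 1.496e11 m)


v = sqrt(GM/r) = sqrt(6.674e-11 * 9.945e+29 / 1.646e+11) = 20083.2205

20083.2205 m/s


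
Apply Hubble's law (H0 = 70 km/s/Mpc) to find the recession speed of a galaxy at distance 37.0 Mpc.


v = H0 * d = 70 * 37.0 = 2590.0

2590.0 km/s


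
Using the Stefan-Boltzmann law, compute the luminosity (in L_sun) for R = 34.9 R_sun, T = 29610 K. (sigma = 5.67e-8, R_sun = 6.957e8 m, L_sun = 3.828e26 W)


R = 34.9 * 6.957e8 m = 2.427993e+10 m. L = 4*pi*R^2*sigma*T^4 = 4*pi*(2.427993e+10)^2 * 5.67e-8 * 29610^4 = 3.228801997e+32 W. L/L_sun = 3.228801997e+32 / 3.828e26 = 843469.6961

843469.6961 L_sun


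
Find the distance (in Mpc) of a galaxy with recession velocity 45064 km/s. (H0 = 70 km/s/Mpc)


d = v / H0 = 45064 / 70 = 643.7714

643.7714 Mpc


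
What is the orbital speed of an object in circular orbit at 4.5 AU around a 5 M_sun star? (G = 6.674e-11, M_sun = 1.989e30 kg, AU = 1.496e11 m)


v = sqrt(GM/r) = sqrt(6.674e-11 * 9.945e+30 / 6.732e+11) = 31399.5512

31399.5512 m/s


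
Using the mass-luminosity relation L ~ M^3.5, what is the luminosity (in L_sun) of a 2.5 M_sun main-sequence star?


L/L_sun = (M/M_sun)^3.5 = 2.5^3.5 = 24.7053

24.7053 L_sun


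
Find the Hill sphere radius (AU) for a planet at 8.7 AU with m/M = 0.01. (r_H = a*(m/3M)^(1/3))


r_H = a * (m/3M)^(1/3) = 8.7 * (0.01/3)^(1/3) = 1.2996

1.2996 AU


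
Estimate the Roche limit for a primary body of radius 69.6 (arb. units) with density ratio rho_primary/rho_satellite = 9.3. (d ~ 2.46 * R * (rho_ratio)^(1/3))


d_Roche = 2.46 * 69.6 * 9.3^(1/3) = 360.0576

360.0576


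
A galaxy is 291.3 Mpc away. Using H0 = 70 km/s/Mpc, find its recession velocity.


v = H0 * d = 70 * 291.3 = 20391.0

20391.0 km/s


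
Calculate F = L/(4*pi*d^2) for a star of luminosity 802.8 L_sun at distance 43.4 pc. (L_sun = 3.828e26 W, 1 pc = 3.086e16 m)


F = L / (4*pi*d^2) = 3.073e+29 / (4*pi*(1.339e+18)^2) = 1.363e-08

1.363e-08 W/m^2


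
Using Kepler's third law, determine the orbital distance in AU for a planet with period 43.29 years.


a = P^(2/3) = 43.29^(2/3) = 12.3289

12.3289 AU


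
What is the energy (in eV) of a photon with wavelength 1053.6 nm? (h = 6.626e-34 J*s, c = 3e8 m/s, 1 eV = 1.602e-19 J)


E = hc/lambda = 6.626e-34 * 3e8 / 1.054e-06 = 1.887e-19 J = 1.1777 eV

1.1777 eV


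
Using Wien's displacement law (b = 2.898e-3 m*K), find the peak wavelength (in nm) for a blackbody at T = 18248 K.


lam_max = b / T = 2.898e-3 / 18248 = 1.588e-07 m = 158.8119 nm

158.8119 nm


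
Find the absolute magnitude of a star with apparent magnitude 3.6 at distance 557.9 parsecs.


M = m - 5*log10(d) + 5 = 3.6 - 5*log10(557.9) + 5 = -5.1328

-5.1328


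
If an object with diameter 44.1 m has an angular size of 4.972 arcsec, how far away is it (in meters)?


D = size / theta_rad, theta_rad = 4.972 * pi/(180*3600) = 2.410e-05, D = 1.830e+06

1.830e+06 m


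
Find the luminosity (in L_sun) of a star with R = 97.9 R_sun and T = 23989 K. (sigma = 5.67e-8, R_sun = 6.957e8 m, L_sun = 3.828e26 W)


R = 97.9 * 6.957e8 m = 6.810903e+10 m. L = 4*pi*R^2*sigma*T^4 = 4*pi*(6.810903e+10)^2 * 5.67e-8 * 23989^4 = 1.094588525e+33 W. L/L_sun = 1.094588525e+33 / 3.828e26 = 2.859e+06

2.859e+06 L_sun


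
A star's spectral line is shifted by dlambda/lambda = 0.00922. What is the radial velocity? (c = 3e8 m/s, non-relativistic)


v = (dlambda/lambda) * c = 0.00922 * 3e8 = 2.766e+06

2.766e+06 m/s


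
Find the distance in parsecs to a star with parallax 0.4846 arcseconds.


d = 1/p = 1/0.4846 = 2.0636

2.0636 pc


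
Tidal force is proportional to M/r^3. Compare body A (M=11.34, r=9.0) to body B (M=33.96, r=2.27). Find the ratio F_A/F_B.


Ratio = (M1/r1^3) / (M2/r2^3) = (11.34/9.0^3) / (33.96/2.27^3) = 0.0054

0.0054


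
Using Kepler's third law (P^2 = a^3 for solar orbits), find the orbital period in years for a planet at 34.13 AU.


P = a^(3/2) = 34.13^1.5 = 199.3905

199.3905 years


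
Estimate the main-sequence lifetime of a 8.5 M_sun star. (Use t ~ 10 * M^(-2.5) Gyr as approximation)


t = 10 * M^(-2.5) = 10 * 8.5^(-2.5) = 0.0475

0.0475 Gyr


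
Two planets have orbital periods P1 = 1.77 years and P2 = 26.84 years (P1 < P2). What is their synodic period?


1/P_syn = |1/P1 - 1/P2| = |1/1.77 - 1/26.84| => P_syn = 1.895

1.895 years


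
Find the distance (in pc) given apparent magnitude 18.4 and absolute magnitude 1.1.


d = 10^((m - M + 5)/5) = 10^((18.4 - 1.1 + 5)/5) = 28840.315

28840.315 pc


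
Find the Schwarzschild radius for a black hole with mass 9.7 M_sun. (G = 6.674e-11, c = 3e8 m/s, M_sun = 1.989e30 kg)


M = 9.7 * 1.989e30 kg = 1.92933e+31 kg. rs = 2GM/c^2 = 2 * 6.674e-11 * 1.92933e+31 / (3e8)^2 = 28614.1076

28614.1076 m


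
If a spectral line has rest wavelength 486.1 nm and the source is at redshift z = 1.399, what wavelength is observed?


lam_obs = lam_emit * (1 + z) = 486.1 * (1 + 1.399) = 1166.1539

1166.1539 nm


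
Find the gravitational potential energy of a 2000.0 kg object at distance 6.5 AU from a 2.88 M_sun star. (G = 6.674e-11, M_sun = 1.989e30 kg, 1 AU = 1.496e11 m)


M = 2.88 * 1.989e30 kg = 5.72832e+30 kg; r = 6.5 AU * 1.496e11 m/AU = 9.724e+11 m. U = -GM*m/r = -(6.674e-11 * 5.72832e+30 * 2000.0) / 9.724e+11 = -7.863e+11

-7.863e+11 J


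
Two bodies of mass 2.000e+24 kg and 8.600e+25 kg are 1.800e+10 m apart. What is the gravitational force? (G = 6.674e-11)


F = G*m1*m2/r^2 = 6.674e-11 * 2.000e+24 * 8.600e+25 / (1.800e+10)^2 = 6.674e-11 * 1.720e+50 / 3.240e+20 = 3.543e+19

3.543e+19 N


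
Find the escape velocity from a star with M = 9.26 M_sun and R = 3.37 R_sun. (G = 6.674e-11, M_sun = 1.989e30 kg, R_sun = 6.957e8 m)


M = 9.26 * 1.989e30 kg = 1.841814e+31 kg; R = 3.37 * 6.957e8 m = 2.344509e+09 m. v_esc = sqrt(2GM/R) = sqrt(2 * 6.674e-11 * 1.841814e+31 / 2.344509e+09) = 1.024e+06

1.024e+06 m/s


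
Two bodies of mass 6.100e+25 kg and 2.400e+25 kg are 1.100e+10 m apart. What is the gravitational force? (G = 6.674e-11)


F = G*m1*m2/r^2 = 6.674e-11 * 6.100e+25 * 2.400e+25 / (1.100e+10)^2 = 6.674e-11 * 1.464e+51 / 1.210e+20 = 8.075e+20

8.075e+20 N


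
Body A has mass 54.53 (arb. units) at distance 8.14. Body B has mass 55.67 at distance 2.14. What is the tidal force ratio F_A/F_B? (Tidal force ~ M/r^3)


Ratio = (M1/r1^3) / (M2/r2^3) = (54.53/8.14^3) / (55.67/2.14^3) = 0.0178

0.0178


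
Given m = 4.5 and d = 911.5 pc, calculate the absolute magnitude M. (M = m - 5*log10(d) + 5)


M = m - 5*log10(d) + 5 = 4.5 - 5*log10(911.5) + 5 = -5.2988

-5.2988


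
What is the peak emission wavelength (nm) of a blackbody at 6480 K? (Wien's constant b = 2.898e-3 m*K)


lam_max = b / T = 2.898e-3 / 6480 = 4.472e-07 m = 447.2222 nm

447.2222 nm


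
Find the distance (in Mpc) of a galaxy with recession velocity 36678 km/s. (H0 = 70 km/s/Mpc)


d = v / H0 = 36678 / 70 = 523.9714

523.9714 Mpc


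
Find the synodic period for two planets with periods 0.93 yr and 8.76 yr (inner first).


1/P_syn = |1/P1 - 1/P2| = |1/0.93 - 1/8.76| => P_syn = 1.0405

1.0405 years


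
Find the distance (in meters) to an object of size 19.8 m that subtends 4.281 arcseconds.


D = size / theta_rad, theta_rad = 4.281 * pi/(180*3600) = 2.075e-05, D = 953992.7969

953992.7969 m


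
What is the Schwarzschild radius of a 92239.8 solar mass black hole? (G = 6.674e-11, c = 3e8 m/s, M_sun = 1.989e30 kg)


M = 92239.8 * 1.989e30 kg = 1.834649622e+35 kg. rs = 2GM/c^2 = 2 * 6.674e-11 * 1.834649622e+35 / (3e8)^2 = 2.721e+08

2.721e+08 m


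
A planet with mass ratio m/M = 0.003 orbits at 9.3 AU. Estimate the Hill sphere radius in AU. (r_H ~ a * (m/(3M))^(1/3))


r_H = a * (m/3M)^(1/3) = 9.3 * (0.003/3)^(1/3) = 0.93

0.93 AU


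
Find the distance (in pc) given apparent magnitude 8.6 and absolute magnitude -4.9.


d = 10^((m - M + 5)/5) = 10^((8.6 - -4.9 + 5)/5) = 5011.8723

5011.8723 pc


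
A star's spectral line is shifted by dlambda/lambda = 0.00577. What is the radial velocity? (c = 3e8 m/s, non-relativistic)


v = (dlambda/lambda) * c = 0.00577 * 3e8 = 1.731e+06

1.731e+06 m/s


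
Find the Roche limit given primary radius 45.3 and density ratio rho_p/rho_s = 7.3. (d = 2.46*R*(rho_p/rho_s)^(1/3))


d_Roche = 2.46 * 45.3 * 7.3^(1/3) = 216.1761

216.1761


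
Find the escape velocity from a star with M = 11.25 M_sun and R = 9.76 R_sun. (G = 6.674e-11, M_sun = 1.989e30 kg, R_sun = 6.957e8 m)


M = 11.25 * 1.989e30 kg = 2.237625e+31 kg; R = 9.76 * 6.957e8 m = 6.790032e+09 m. v_esc = sqrt(2GM/R) = sqrt(2 * 6.674e-11 * 2.237625e+31 / 6.790032e+09) = 663232.5637

663232.5637 m/s


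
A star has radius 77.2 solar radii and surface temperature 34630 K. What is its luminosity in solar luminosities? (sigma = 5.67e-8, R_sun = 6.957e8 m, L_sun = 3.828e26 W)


R = 77.2 * 6.957e8 m = 5.370804e+10 m. L = 4*pi*R^2*sigma*T^4 = 4*pi*(5.370804e+10)^2 * 5.67e-8 * 34630^4 = 2.95584391e+33 W. L/L_sun = 2.95584391e+33 / 3.828e26 = 7.722e+06

7.722e+06 L_sun


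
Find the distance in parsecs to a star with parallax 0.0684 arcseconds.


d = 1/p = 1/0.0684 = 14.6199

14.6199 pc


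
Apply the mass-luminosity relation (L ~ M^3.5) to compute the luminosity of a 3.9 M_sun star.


L/L_sun = (M/M_sun)^3.5 = 3.9^3.5 = 117.1456

117.1456 L_sun


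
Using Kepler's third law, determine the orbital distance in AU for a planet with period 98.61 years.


a = P^(2/3) = 98.61^(2/3) = 21.3442

21.3442 AU


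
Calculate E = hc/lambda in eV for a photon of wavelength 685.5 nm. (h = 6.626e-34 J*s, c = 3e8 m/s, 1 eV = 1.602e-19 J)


E = hc/lambda = 6.626e-34 * 3e8 / 6.855e-07 = 2.900e-19 J = 1.8101 eV

1.8101 eV


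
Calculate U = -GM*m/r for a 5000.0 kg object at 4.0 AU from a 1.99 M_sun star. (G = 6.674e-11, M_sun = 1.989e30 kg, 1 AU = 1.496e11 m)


M = 1.99 * 1.989e30 kg = 3.95811e+30 kg; r = 4.0 AU * 1.496e11 m/AU = 5.984e+11 m. U = -GM*m/r = -(6.674e-11 * 3.95811e+30 * 5000.0) / 5.984e+11 = -2.207e+12

-2.207e+12 J


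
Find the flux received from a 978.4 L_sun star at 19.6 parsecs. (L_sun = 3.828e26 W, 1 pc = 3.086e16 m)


F = L / (4*pi*d^2) = 3.745e+29 / (4*pi*(6.049e+17)^2) = 8.147e-08

8.147e-08 W/m^2


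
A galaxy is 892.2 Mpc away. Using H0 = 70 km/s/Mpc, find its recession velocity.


v = H0 * d = 70 * 892.2 = 62454.0

62454.0 km/s


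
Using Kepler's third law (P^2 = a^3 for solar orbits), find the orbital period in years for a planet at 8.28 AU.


P = a^(3/2) = 8.28^1.5 = 23.8257

23.8257 years


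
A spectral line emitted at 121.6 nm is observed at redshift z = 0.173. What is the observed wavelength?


lam_obs = lam_emit * (1 + z) = 121.6 * (1 + 0.173) = 142.6368

142.6368 nm


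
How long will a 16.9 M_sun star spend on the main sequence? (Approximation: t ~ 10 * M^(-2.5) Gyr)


t = 10 * M^(-2.5) = 10 * 16.9^(-2.5) = 0.0085

0.0085 Gyr


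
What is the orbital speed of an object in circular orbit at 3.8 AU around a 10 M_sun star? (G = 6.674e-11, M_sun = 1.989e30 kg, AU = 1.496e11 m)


v = sqrt(GM/r) = sqrt(6.674e-11 * 1.989e+31 / 5.685e+11) = 48322.8898

48322.8898 m/s


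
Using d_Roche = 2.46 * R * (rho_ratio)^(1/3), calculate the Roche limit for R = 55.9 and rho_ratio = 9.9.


d_Roche = 2.46 * 55.9 * 9.9^(1/3) = 295.2741

295.2741


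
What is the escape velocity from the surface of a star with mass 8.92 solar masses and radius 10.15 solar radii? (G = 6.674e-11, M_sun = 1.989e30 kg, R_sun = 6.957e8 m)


M = 8.92 * 1.989e30 kg = 1.774188e+31 kg; R = 10.15 * 6.957e8 m = 7.061355e+09 m. v_esc = sqrt(2GM/R) = sqrt(2 * 6.674e-11 * 1.774188e+31 / 7.061355e+09) = 579113.7745

579113.7745 m/s


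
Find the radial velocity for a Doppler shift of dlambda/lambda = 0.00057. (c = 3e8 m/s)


v = (dlambda/lambda) * c = 0.00057 * 3e8 = 171000.0

171000.0 m/s
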